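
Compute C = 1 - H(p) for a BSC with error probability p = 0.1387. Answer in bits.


H(p) = -p*log2(p) - (1-p)*log2(1-p) = -0.1387*log2(0.1387) - 0.8613*log2(0.8613) = 0.395289 + 0.185535 = 0.5808. C = 1 - H(p) = 1 - 0.5808 = 0.4192

0.4192 bits


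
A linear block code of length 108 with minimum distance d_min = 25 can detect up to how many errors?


Detection capability = d_min - 1 = 25 - 1 = 24

24 errors


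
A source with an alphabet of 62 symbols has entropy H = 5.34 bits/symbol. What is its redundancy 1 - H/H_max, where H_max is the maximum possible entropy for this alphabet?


H_max = log2(K) = log2(62) = 5.9542 bits/symbol. Redundancy = 1 - H/H_max = 1 - 5.34/5.9542 = 1 - 0.8968 = 0.1032

0.1032


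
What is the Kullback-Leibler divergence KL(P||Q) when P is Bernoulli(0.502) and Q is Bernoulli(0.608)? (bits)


KL = p*log2(p/q) + (1-p)*log2((1-p)/(1-q)) = 0.502*log2(0.502/0.608) + 0.498*log2(0.498/0.392) = 0.0332

0.0332 bits


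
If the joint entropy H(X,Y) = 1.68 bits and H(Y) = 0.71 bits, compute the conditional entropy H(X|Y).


H(X|Y) = H(X,Y) - H(Y) = 1.68 - 0.71 = 0.97

0.97 bits


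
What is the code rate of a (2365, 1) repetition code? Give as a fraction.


Rate = k/n = 1/2365

1/2365


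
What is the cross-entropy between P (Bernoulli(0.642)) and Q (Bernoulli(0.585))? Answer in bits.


H(P,Q) = -p*log2(q) - (1-p)*log2(1-q). -0.642*log2(0.585) = 0.496582; -0.358*log2(0.415) = 0.454236. H(P,Q) = 0.496582 + 0.454236 = 0.9508

0.9508 bits


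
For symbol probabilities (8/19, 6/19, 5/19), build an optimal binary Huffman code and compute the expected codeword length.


Huffman construction (repeatedly merge the two least-probable nodes; each merge adds 1 bit to every symbol beneath it): 5/19 + 6/19 = 11/19; 8/19 + 11/19 = 1. Resulting codeword lengths (in the order the probabilities were given): (1, 2, 2). L_avg = sum(p_i * l_i) = 8/19*1 + 6/19*2 + 5/19*2 = 30/19 = 1.5789

1.5789 bits


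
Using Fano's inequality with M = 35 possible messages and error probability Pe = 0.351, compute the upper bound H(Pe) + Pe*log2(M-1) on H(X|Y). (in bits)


H(Pe) = -Pe*log2(Pe) - (1-Pe)*log2(1-Pe) = -0.351*log2(0.351) - 0.649*log2(0.649) = 0.530170 + 0.404788 = 0.935. Pe*log2(M-1) = 0.351*log2(34) = 1.785699. Bound = H(Pe) + Pe*log2(M-1) = 0.530170 + 0.404788 + 1.785699 = 2.7207

2.7207 bits


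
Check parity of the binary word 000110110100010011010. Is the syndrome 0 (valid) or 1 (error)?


Syndrome = XOR of all bits = 0 XOR 0 XOR 0 XOR 1 XOR 1 XOR 0 XOR 1 XOR 1 XOR 0 XOR 1 XOR 0 XOR 0 XOR 0 XOR 1 XOR 0 XOR 0 XOR 1 XOR 1 XOR 0 XOR 1 XOR 0 = 1

1


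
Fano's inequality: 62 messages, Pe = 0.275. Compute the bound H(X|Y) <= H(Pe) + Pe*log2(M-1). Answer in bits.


H(Pe) = -Pe*log2(Pe) - (1-Pe)*log2(1-Pe) = -0.275*log2(0.275) - 0.725*log2(0.725) = 0.512187 + 0.336362 = 0.8485. Pe*log2(M-1) = 0.275*log2(61) = 1.630953. Bound = H(Pe) + Pe*log2(M-1) = 0.512187 + 0.336362 + 1.630953 = 2.4795

2.4795 bits


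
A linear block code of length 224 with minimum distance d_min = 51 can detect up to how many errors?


Detection capability = d_min - 1 = 51 - 1 = 50

50 errors


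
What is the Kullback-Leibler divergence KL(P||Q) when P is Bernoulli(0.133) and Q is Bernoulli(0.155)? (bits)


KL = p*log2(p/q) + (1-p)*log2((1-p)/(1-q)) = 0.133*log2(0.133/0.155) + 0.867*log2(0.867/0.845) = 0.0028

0.0028 bits


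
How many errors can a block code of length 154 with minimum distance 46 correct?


Correction capability = floor((d-1)/2) = floor((46-1)/2) = 22

22 errors


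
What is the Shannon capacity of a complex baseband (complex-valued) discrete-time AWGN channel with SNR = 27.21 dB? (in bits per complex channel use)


SNR_linear = 10^(27.21/10) = 526.0173; C = log2(1 + SNR_linear) = log2(1 + 526.0173) = 9.0417

9.0417 bits/channel use


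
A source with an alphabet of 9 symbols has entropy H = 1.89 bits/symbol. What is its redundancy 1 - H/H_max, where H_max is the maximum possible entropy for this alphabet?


H_max = log2(K) = log2(9) = 3.1699 bits/symbol. Redundancy = 1 - H/H_max = 1 - 1.89/3.1699 = 1 - 0.5962 = 0.4038

0.4038


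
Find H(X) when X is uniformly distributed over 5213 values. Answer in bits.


H = log2(n) = log2(5213) = 12.3479

12.3479 bits


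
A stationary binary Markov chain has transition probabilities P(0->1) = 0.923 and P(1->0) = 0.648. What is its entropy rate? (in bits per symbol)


Stationary distribution: pi_0 = p10/(p01+p10) = 0.4125, pi_1 = 0.5875. Entropy rate H' = pi_0*H(p01) + pi_1*H(p10) = 0.4125*0.3915 + 0.5875*0.9358 = 0.7113

0.7113 bits/symbol


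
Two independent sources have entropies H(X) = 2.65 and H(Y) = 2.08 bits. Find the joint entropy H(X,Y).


For independent variables, H(X,Y) = H(X) + H(Y) = 2.65 + 2.08 = 4.73

4.73 bits


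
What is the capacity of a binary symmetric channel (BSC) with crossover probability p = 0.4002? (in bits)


H(p) = -p*log2(p) - (1-p)*log2(1-p) = -0.4002*log2(0.4002) - 0.5998*log2(0.5998) = 0.528747 + 0.442320 = 0.9711. C = 1 - H(p) = 1 - 0.9711 = 0.0289

0.0289 bits


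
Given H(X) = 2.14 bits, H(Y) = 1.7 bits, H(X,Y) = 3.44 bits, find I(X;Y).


I(X;Y) = H(X) + H(Y) - H(X,Y) = 2.14 + 1.7 - 3.44 = 0.4

0.4 bits


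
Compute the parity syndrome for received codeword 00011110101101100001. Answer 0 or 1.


Syndrome = XOR of all bits = 0 XOR 0 XOR 0 XOR 1 XOR 1 XOR 1 XOR 1 XOR 0 XOR 1 XOR 0 XOR 1 XOR 1 XOR 0 XOR 1 XOR 1 XOR 0 XOR 0 XOR 0 XOR 0 XOR 1 = 0

0


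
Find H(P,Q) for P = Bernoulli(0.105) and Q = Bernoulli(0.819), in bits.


H(P,Q) = -p*log2(q) - (1-p)*log2(1-q). -0.105*log2(0.819) = 0.030247; -0.895*log2(0.181) = 2.207015. H(P,Q) = 0.030247 + 2.207015 = 2.2373

2.2373 bits


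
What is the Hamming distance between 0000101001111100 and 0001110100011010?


Count differing positions: . . . ^ . ^ ^ ^ . ^ ^ . . ^ ^ . = 8 differences

8


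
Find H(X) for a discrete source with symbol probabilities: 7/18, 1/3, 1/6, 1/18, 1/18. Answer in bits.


H = -sum(p_i * log2(p_i)). Terms: -(7/18)*log2(7/18) = 0.529888; -(1/3)*log2(1/3) = 0.528321; -(1/6)*log2(1/6) = 0.430827; -(1/18)*log2(1/18) = 0.231663; -(1/18)*log2(1/18) = 0.231663. H = 0.529888 + 0.528321 + 0.430827 + 0.231663 + 0.231663 = 1.9524

1.9524 bits


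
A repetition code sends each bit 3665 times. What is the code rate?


Rate = k/n = 1/3665

1/3665


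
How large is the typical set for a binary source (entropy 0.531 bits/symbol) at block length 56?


log2|A_typical| = nH = 56 * 0.531 = 29.736, so |A_typical| ~ 2^29.736 = 8.942e+08

8.942e+08


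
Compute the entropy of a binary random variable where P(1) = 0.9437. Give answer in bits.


H = -p*log2(p) - (1-p)*log2(1-p). -0.9437*log2(0.9437) = 0.078893; -0.0563*log2(0.0563) = 0.233686. H = 0.078893 + 0.233686 = 0.3126

0.3126 bits


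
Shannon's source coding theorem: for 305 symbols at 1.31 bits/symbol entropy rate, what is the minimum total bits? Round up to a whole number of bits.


Minimum bits >= n * H = 305 * 1.31 = 399.55, rounded up to a whole number of bits = 400

400 bits


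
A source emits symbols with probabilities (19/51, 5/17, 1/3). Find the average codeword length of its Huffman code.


Huffman construction (repeatedly merge the two least-probable nodes; each merge adds 1 bit to every symbol beneath it): 5/17 + 1/3 = 32/51; 19/51 + 32/51 = 1. Resulting codeword lengths (in the order the probabilities were given): (1, 2, 2). L_avg = sum(p_i * l_i) = 19/51*1 + 5/17*2 + 1/3*2 = 83/51 = 1.6275

1.6275 bits


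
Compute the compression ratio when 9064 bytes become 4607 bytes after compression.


Ratio = original / compressed = 9064 / 4607 = 1.9674

1.9674


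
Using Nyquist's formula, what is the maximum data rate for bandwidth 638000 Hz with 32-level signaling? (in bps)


Rate = 2 * B * log2(M) = 2 * 638000 * 5.0 = 6380000.0

6380000.0 bps


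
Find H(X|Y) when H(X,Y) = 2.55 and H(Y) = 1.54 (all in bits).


H(X|Y) = H(X,Y) - H(Y) = 2.55 - 1.54 = 1.01

1.01 bits


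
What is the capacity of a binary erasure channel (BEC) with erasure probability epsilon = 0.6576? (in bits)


C = 1 - epsilon = 1 - 0.6576 = 0.3424

0.3424 bits


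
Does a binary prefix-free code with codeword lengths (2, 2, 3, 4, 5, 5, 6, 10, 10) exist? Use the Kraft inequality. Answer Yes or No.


Kraft sum = sum(2^(-l_i)) = 0.7676, need <= 1. Result: satisfied (a binary prefix-free code with these lengths exists)

Yes


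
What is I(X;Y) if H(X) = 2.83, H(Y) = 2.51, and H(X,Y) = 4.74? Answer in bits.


I(X;Y) = H(X) + H(Y) - H(X,Y) = 2.83 + 2.51 - 4.74 = 0.6

0.6 bits


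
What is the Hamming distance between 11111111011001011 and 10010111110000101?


Count differing positions: . ^ ^ . ^ . . . ^ . ^ . . ^ ^ ^ . = 8 differences

8


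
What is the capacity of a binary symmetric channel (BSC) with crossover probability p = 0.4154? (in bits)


H(p) = -p*log2(p) - (1-p)*log2(1-p) = -0.4154*log2(0.4154) - 0.5846*log2(0.5846) = 0.526489 + 0.452760 = 0.9792. C = 1 - H(p) = 1 - 0.9792 = 0.0208

0.0208 bits


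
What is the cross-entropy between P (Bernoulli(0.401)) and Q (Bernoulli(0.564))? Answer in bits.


H(P,Q) = -p*log2(q) - (1-p)*log2(1-q). -0.401*log2(0.564) = 0.331319; -0.599*log2(0.436) = 0.717362. H(P,Q) = 0.331319 + 0.717362 = 1.0487

1.0487 bits


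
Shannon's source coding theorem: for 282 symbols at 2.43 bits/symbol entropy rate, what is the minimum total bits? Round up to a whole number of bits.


Minimum bits >= n * H = 282 * 2.43 = 685.26, rounded up to a whole number of bits = 686

686 bits


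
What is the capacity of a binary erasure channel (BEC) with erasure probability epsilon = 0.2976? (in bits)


C = 1 - epsilon = 1 - 0.2976 = 0.7024

0.7024 bits


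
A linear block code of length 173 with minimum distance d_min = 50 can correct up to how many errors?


Correction capability = floor((d-1)/2) = floor((50-1)/2) = 24

24 errors


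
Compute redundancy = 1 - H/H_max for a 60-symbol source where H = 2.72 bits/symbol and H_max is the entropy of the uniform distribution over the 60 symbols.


H_max = log2(K) = log2(60) = 5.9069 bits/symbol. Redundancy = 1 - H/H_max = 1 - 2.72/5.9069 = 1 - 0.4605 = 0.5395

0.5395


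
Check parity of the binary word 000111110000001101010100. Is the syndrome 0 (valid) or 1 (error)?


Syndrome = XOR of all bits = 0 XOR 0 XOR 0 XOR 1 XOR 1 XOR 1 XOR 1 XOR 1 XOR 0 XOR 0 XOR 0 XOR 0 XOR 0 XOR 0 XOR 1 XOR 1 XOR 0 XOR 1 XOR 0 XOR 1 XOR 0 XOR 1 XOR 0 XOR 0 = 0

0


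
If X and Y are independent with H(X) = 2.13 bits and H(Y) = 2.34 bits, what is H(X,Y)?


For independent variables, H(X,Y) = H(X) + H(Y) = 2.13 + 2.34 = 4.47

4.47 bits


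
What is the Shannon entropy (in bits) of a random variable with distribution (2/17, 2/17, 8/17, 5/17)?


H = -sum(p_i * log2(p_i)). Terms: -(2/17)*log2(2/17) = 0.363231; -(2/17)*log2(2/17) = 0.363231; -(8/17)*log2(8/17) = 0.511747; -(5/17)*log2(5/17) = 0.519275. H = 0.363231 + 0.363231 + 0.511747 + 0.519275 = 1.7575

1.7575 bits


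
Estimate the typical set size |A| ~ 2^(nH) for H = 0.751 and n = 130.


log2|A_typical| = nH = 130 * 0.751 = 97.63, so |A_typical| ~ 2^97.63 = 2.452e+29

2.452e+29


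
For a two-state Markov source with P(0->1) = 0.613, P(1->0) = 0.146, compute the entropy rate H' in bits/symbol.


Stationary distribution: pi_0 = p10/(p01+p10) = 0.1924, pi_1 = 0.8076. Entropy rate H' = pi_0*H(p01) + pi_1*H(p10) = 0.1924*0.9628 + 0.8076*0.5997 = 0.6696

0.6696 bits/symbol


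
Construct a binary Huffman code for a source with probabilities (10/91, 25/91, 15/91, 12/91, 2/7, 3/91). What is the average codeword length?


Huffman construction (repeatedly merge the two least-probable nodes; each merge adds 1 bit to every symbol beneath it): 3/91 + 10/91 = 1/7; 12/91 + 1/7 = 25/91; 15/91 + 25/91 = 40/91; 25/91 + 2/7 = 51/91; 40/91 + 51/91 = 1. Resulting codeword lengths (in the order the probabilities were given): (4, 2, 2, 3, 2, 4). L_avg = sum(p_i * l_i) = 10/91*4 + 25/91*2 + 15/91*2 + 12/91*3 + 2/7*2 + 3/91*4 = 220/91 = 2.4176

2.4176 bits


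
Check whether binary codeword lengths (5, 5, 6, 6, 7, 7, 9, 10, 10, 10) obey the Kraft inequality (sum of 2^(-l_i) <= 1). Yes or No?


Kraft sum = sum(2^(-l_i)) = 0.1143, need <= 1. Result: satisfied (a binary prefix-free code with these lengths exists)

Yes


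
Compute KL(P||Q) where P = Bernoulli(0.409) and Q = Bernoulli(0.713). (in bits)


KL = p*log2(p/q) + (1-p)*log2((1-p)/(1-q)) = 0.409*log2(0.409/0.713) + 0.591*log2(0.591/0.287) = 0.2879

0.2879 bits


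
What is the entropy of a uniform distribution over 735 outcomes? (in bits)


H = log2(n) = log2(735) = 9.5216

9.5216 bits


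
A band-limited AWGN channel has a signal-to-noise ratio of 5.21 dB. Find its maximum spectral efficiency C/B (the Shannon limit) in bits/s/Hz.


SNR_linear = 10^(5.21/10) = 3.3189; C/B = log2(1 + SNR_linear) = log2(1 + 3.3189) = 2.1107

2.1107 bits/s/Hz


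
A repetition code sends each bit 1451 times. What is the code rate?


Rate = k/n = 1/1451

1/1451


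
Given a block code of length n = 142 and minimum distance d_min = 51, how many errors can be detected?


Detection capability = d_min - 1 = 51 - 1 = 50

50 errors


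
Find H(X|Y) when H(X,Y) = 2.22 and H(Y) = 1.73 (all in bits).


H(X|Y) = H(X,Y) - H(Y) = 2.22 - 1.73 = 0.49

0.49 bits


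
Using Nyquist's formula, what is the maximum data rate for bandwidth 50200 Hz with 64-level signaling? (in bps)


Rate = 2 * B * log2(M) = 2 * 50200 * 6.0 = 602400.0

602400.0 bps


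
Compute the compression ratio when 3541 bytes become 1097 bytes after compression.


Ratio = original / compressed = 3541 / 1097 = 3.2279

3.2279


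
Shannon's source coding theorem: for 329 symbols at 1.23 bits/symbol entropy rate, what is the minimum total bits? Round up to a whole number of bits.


Minimum bits >= n * H = 329 * 1.23 = 404.67, rounded up to a whole number of bits = 405

405 bits


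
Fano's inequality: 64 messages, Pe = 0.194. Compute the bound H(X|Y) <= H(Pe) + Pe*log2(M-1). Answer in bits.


H(Pe) = -Pe*log2(Pe) - (1-Pe)*log2(1-Pe) = -0.194*log2(0.194) - 0.806*log2(0.806) = 0.458979 + 0.250785 = 0.7098. Pe*log2(M-1) = 0.194*log2(63) = 1.159592. Bound = H(Pe) + Pe*log2(M-1) = 0.458979 + 0.250785 + 1.159592 = 1.8694

1.8694 bits


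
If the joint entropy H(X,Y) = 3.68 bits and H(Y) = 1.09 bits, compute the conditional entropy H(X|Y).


H(X|Y) = H(X,Y) - H(Y) = 3.68 - 1.09 = 2.59

2.59 bits


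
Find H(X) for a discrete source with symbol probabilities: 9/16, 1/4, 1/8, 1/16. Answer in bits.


H = -sum(p_i * log2(p_i)). Terms: -(9/16)*log2(9/16) = 0.466917; -(1/4)*log2(1/4) = 0.500000; -(1/8)*log2(1/8) = 0.375000; -(1/16)*log2(1/16) = 0.250000. H = 0.466917 + 0.500000 + 0.375000 + 0.250000 = 1.5919

1.5919 bits


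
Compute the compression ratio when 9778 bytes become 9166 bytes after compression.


Ratio = original / compressed = 9778 / 9166 = 1.0668

1.0668


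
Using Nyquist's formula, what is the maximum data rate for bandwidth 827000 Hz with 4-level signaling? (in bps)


Rate = 2 * B * log2(M) = 2 * 827000 * 2.0 = 3308000.0

3308000.0 bps


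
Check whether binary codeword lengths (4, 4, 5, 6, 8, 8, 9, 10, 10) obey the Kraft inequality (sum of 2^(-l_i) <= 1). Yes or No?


Kraft sum = sum(2^(-l_i)) = 0.1836, need <= 1. Result: satisfied (a binary prefix-free code with these lengths exists)

Yes


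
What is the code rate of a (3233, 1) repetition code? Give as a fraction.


Rate = k/n = 1/3233

1/3233


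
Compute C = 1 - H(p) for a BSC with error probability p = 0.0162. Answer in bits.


H(p) = -p*log2(p) - (1-p)*log2(1-p) = -0.0162*log2(0.0162) - 0.9838*log2(0.9838) = 0.096355 + 0.023181 = 0.1195. C = 1 - H(p) = 1 - 0.1195 = 0.8805

0.8805 bits


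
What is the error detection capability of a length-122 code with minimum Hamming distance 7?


Detection capability = d_min - 1 = 7 - 1 = 6

6 errors


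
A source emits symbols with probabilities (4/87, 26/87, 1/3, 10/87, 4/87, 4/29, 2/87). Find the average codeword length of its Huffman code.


Huffman construction (repeatedly merge the two least-probable nodes; each merge adds 1 bit to every symbol beneath it): 2/87 + 4/87 = 2/29; 4/87 + 2/29 = 10/87; 10/87 + 10/87 = 20/87; 4/29 + 20/87 = 32/87; 26/87 + 1/3 = 55/87; 32/87 + 55/87 = 1. Resulting codeword lengths (in the order the probabilities were given): (5, 2, 2, 3, 4, 2, 5). L_avg = sum(p_i * l_i) = 4/87*5 + 26/87*2 + 1/3*2 + 10/87*3 + 4/87*4 + 4/29*2 + 2/87*5 = 70/29 = 2.4138

2.4138 bits


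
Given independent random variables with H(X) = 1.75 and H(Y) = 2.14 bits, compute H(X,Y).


For independent variables, H(X,Y) = H(X) + H(Y) = 1.75 + 2.14 = 3.89

3.89 bits


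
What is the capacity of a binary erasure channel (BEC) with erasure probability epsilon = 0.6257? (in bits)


C = 1 - epsilon = 1 - 0.6257 = 0.3743

0.3743 bits


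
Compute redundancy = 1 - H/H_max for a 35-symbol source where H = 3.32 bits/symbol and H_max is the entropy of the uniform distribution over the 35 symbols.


H_max = log2(K) = log2(35) = 5.1293 bits/symbol. Redundancy = 1 - H/H_max = 1 - 3.32/5.1293 = 1 - 0.6473 = 0.3527

0.3527


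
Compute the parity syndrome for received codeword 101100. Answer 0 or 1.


Syndrome = XOR of all bits = 1 XOR 0 XOR 1 XOR 1 XOR 0 XOR 0 = 1

1


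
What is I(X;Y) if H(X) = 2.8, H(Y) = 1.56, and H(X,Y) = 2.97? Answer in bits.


I(X;Y) = H(X) + H(Y) - H(X,Y) = 2.8 + 1.56 - 2.97 = 1.39

1.39 bits


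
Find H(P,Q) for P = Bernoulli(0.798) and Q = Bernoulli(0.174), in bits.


H(P,Q) = -p*log2(q) - (1-p)*log2(1-q). -0.798*log2(0.174) = 2.013227; -0.202*log2(0.826) = 0.055709. H(P,Q) = 2.013227 + 0.055709 = 2.0689

2.0689 bits


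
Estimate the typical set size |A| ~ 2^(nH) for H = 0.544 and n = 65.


log2|A_typical| = nH = 65 * 0.544 = 35.36, so |A_typical| ~ 2^35.36 = 4.410e+10

4.410e+10


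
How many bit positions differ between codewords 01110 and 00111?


Count differing positions: . ^ . . ^ = 2 differences

2


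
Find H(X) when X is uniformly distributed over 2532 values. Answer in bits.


H = log2(n) = log2(2532) = 11.3061

11.3061 bits


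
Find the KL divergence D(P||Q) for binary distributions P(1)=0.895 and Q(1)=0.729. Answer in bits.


KL = p*log2(p/q) + (1-p)*log2((1-p)/(1-q)) = 0.895*log2(0.895/0.729) + 0.105*log2(0.105/0.271) = 0.1213

0.1213 bits


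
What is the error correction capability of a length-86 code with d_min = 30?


Correction capability = floor((d-1)/2) = floor((30-1)/2) = 14

14 errors


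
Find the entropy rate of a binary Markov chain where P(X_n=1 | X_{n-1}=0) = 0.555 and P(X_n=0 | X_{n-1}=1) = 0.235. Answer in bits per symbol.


Stationary distribution: pi_0 = p10/(p01+p10) = 0.2975, pi_1 = 0.7025. Entropy rate H' = pi_0*H(p01) + pi_1*H(p10) = 0.2975*0.9913 + 0.7025*0.7866 = 0.8475

0.8475 bits/symbol


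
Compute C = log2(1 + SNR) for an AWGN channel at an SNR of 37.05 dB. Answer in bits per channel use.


SNR_linear = 10^(37.05/10) = 5069.9071; C = log2(1 + SNR_linear) = log2(1 + 5069.9071) = 12.308

12.308 bits/channel use


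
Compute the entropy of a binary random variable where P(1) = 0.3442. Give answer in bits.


H = -p*log2(p) - (1-p)*log2(1-p). -0.3442*log2(0.3442) = 0.529614; -0.6558*log2(0.6558) = 0.399167. H = 0.529614 + 0.399167 = 0.9288

0.9288 bits


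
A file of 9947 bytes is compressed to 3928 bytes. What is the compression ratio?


Ratio = original / compressed = 9947 / 3928 = 2.5323

2.5323


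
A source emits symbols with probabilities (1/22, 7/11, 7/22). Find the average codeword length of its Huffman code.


Huffman construction (repeatedly merge the two least-probable nodes; each merge adds 1 bit to every symbol beneath it): 1/22 + 7/22 = 4/11; 4/11 + 7/11 = 1. Resulting codeword lengths (in the order the probabilities were given): (2, 1, 2). L_avg = sum(p_i * l_i) = 1/22*2 + 7/11*1 + 7/22*2 = 15/11 = 1.3636

1.3636 bits


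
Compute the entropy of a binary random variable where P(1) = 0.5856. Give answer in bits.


H = -p*log2(p) - (1-p)*log2(1-p). -0.5856*log2(0.5856) = 0.452091; -0.4144*log2(0.4144) = 0.526663. H = 0.452091 + 0.526663 = 0.9788

0.9788 bits


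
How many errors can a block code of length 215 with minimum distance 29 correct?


Correction capability = floor((d-1)/2) = floor((29-1)/2) = 14

14 errors


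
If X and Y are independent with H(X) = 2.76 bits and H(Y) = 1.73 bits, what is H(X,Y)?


For independent variables, H(X,Y) = H(X) + H(Y) = 2.76 + 1.73 = 4.49

4.49 bits


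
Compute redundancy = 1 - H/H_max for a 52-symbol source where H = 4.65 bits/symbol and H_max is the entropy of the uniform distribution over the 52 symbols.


H_max = log2(K) = log2(52) = 5.7004 bits/symbol. Redundancy = 1 - H/H_max = 1 - 4.65/5.7004 = 1 - 0.8157 = 0.1843

0.1843


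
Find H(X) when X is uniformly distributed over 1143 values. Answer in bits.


H = log2(n) = log2(1143) = 10.1586

10.1586 bits


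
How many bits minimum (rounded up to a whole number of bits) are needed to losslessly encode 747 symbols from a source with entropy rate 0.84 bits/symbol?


Minimum bits >= n * H = 747 * 0.84 = 627.48, rounded up to a whole number of bits = 628

628 bits


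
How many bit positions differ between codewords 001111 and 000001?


Count differing positions: . . ^ ^ ^ . = 3 differences

3


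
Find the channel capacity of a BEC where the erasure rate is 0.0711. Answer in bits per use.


C = 1 - epsilon = 1 - 0.0711 = 0.9289

0.9289 bits


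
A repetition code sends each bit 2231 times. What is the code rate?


Rate = k/n = 1/2231

1/2231


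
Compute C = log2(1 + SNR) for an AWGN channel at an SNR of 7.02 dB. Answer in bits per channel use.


SNR_linear = 10^(7.02/10) = 5.035; C = log2(1 + SNR_linear) = log2(1 + 5.035) = 2.5934

2.5934 bits/channel use


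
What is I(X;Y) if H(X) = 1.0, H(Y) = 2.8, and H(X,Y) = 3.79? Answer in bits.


I(X;Y) = H(X) + H(Y) - H(X,Y) = 1.0 + 2.8 - 3.79 = 0.01

0.01 bits


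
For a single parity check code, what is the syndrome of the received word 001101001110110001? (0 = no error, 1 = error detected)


Syndrome = XOR of all bits = 0 XOR 0 XOR 1 XOR 1 XOR 0 XOR 1 XOR 0 XOR 0 XOR 1 XOR 1 XOR 1 XOR 0 XOR 1 XOR 1 XOR 0 XOR 0 XOR 0 XOR 1 = 1

1


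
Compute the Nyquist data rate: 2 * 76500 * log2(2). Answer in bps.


Rate = 2 * B * log2(M) = 2 * 76500 * 1.0 = 153000.0

153000.0 bps


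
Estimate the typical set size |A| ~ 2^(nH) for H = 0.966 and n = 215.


log2|A_typical| = nH = 215 * 0.966 = 207.69, so |A_typical| ~ 2^207.69 = 3.318e+62

3.318e+62


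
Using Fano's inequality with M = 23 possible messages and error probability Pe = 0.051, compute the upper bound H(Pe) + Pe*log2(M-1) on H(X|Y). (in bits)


H(Pe) = -Pe*log2(Pe) - (1-Pe)*log2(1-Pe) = -0.051*log2(0.051) - 0.949*log2(0.949) = 0.218961 + 0.071668 = 0.2906. Pe*log2(M-1) = 0.051*log2(22) = 0.227431. Bound = H(Pe) + Pe*log2(M-1) = 0.218961 + 0.071668 + 0.227431 = 0.5181

0.5181 bits


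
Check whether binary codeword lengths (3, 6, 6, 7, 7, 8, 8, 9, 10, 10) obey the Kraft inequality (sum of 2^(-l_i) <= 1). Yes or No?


Kraft sum = sum(2^(-l_i)) = 0.1836, need <= 1. Result: satisfied (a binary prefix-free code with these lengths exists)

Yes


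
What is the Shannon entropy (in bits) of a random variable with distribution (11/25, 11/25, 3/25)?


H = -sum(p_i * log2(p_i)). Terms: -(11/25)*log2(11/25) = 0.521147; -(11/25)*log2(11/25) = 0.521147; -(3/25)*log2(3/25) = 0.367067. H = 0.521147 + 0.521147 + 0.367067 = 1.4094

1.4094 bits


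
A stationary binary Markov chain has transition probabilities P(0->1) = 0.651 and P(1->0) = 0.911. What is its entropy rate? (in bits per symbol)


Stationary distribution: pi_0 = p10/(p01+p10) = 0.5832, pi_1 = 0.4168. Entropy rate H' = pi_0*H(p01) + pi_1*H(p10) = 0.5832*0.9332 + 0.4168*0.4331 = 0.7248

0.7248 bits/symbol


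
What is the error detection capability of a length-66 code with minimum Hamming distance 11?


Detection capability = d_min - 1 = 11 - 1 = 10

10 errors


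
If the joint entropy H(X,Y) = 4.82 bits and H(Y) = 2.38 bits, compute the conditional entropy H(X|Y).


H(X|Y) = H(X,Y) - H(Y) = 4.82 - 2.38 = 2.44

2.44 bits


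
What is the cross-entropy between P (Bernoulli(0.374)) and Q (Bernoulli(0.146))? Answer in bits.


H(P,Q) = -p*log2(q) - (1-p)*log2(1-q). -0.374*log2(0.146) = 1.038209; -0.626*log2(0.854) = 0.142535. H(P,Q) = 1.038209 + 0.142535 = 1.1807

1.1807 bits


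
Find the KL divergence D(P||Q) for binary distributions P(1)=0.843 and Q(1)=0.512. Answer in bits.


KL = p*log2(p/q) + (1-p)*log2((1-p)/(1-q)) = 0.843*log2(0.843/0.512) + 0.157*log2(0.157/0.488) = 0.3496

0.3496 bits


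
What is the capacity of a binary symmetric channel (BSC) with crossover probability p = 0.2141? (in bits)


H(p) = -p*log2(p) - (1-p)*log2(1-p) = -0.2141*log2(0.2141) - 0.7859*log2(0.7859) = 0.476082 + 0.273165 = 0.7492. C = 1 - H(p) = 1 - 0.7492 = 0.2508

0.2508 bits


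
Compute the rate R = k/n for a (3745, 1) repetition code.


Rate = k/n = 1/3745

1/3745


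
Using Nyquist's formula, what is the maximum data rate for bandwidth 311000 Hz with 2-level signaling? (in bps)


Rate = 2 * B * log2(M) = 2 * 311000 * 1.0 = 622000.0

622000.0 bps


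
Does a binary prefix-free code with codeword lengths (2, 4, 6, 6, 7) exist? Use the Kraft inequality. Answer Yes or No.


Kraft sum = sum(2^(-l_i)) = 0.3516, need <= 1. Result: satisfied (a binary prefix-free code with these lengths exists)

Yes


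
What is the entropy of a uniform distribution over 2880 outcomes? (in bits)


H = log2(n) = log2(2880) = 11.4919

11.4919 bits


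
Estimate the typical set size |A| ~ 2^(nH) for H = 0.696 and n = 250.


log2|A_typical| = nH = 250 * 0.696 = 174.0, so |A_typical| ~ 2^174.0 = 2.395e+52

2.395e+52


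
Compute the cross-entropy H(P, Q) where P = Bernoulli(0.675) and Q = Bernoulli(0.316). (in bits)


H(P,Q) = -p*log2(q) - (1-p)*log2(1-q). -0.675*log2(0.316) = 1.121852; -0.325*log2(0.684) = 0.178078. H(P,Q) = 1.121852 + 0.178078 = 1.2999

1.2999 bits


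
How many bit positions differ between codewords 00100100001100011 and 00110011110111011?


Count differing positions: . . . ^ . ^ ^ ^ ^ ^ ^ . ^ ^ . . . = 9 differences

9


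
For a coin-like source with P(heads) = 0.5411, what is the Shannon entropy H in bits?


H = -p*log2(p) - (1-p)*log2(1-p). -0.5411*log2(0.5411) = 0.479432; -0.4589*log2(0.4589) = 0.515688. H = 0.479432 + 0.515688 = 0.9951

0.9951 bits


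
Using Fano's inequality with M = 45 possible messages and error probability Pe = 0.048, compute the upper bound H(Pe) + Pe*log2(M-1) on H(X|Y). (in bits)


H(Pe) = -Pe*log2(Pe) - (1-Pe)*log2(1-Pe) = -0.048*log2(0.048) - 0.952*log2(0.952) = 0.210279 + 0.067560 = 0.2778. Pe*log2(M-1) = 0.048*log2(44) = 0.262053. Bound = H(Pe) + Pe*log2(M-1) = 0.210279 + 0.067560 + 0.262053 = 0.5399

0.5399 bits


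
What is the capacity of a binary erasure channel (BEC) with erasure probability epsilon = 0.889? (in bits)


C = 1 - epsilon = 1 - 0.889 = 0.111

0.111 bits


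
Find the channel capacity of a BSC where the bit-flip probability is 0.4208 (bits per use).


H(p) = -p*log2(p) - (1-p)*log2(1-p) = -0.4208*log2(0.4208) - 0.5792*log2(0.5792) = 0.525492 + 0.456332 = 0.9818. C = 1 - H(p) = 1 - 0.9818 = 0.0182

0.0182 bits


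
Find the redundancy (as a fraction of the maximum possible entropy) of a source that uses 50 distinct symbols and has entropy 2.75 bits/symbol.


H_max = log2(K) = log2(50) = 5.6439 bits/symbol. Redundancy = 1 - H/H_max = 1 - 2.75/5.6439 = 1 - 0.4873 = 0.5127

0.5127


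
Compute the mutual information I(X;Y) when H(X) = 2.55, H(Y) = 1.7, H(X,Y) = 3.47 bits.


I(X;Y) = H(X) + H(Y) - H(X,Y) = 2.55 + 1.7 - 3.47 = 0.78

0.78 bits


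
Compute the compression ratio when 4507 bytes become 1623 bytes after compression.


Ratio = original / compressed = 4507 / 1623 = 2.777

2.777


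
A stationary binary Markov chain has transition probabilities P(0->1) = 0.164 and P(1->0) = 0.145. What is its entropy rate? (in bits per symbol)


Stationary distribution: pi_0 = p10/(p01+p10) = 0.4693, pi_1 = 0.5307. Entropy rate H' = pi_0*H(p01) + pi_1*H(p10) = 0.4693*0.6438 + 0.5307*0.5972 = 0.6191

0.6191 bits/symbol


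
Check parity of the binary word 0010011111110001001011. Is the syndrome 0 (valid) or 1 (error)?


Syndrome = XOR of all bits = 0 XOR 0 XOR 1 XOR 0 XOR 0 XOR 1 XOR 1 XOR 1 XOR 1 XOR 1 XOR 1 XOR 1 XOR 0 XOR 0 XOR 0 XOR 1 XOR 0 XOR 0 XOR 1 XOR 0 XOR 1 XOR 1 = 0

0


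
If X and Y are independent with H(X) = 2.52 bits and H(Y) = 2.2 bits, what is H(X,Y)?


For independent variables, H(X,Y) = H(X) + H(Y) = 2.52 + 2.2 = 4.72

4.72 bits


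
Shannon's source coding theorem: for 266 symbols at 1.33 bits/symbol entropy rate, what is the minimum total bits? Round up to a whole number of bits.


Minimum bits >= n * H = 266 * 1.33 = 353.78, rounded up to a whole number of bits = 354

354 bits


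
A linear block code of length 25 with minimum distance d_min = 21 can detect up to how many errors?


Detection capability = d_min - 1 = 21 - 1 = 20

20 errors


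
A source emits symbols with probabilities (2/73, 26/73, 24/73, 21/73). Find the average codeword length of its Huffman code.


Huffman construction (repeatedly merge the two least-probable nodes; each merge adds 1 bit to every symbol beneath it): 2/73 + 21/73 = 23/73; 23/73 + 24/73 = 47/73; 26/73 + 47/73 = 1. Resulting codeword lengths (in the order the probabilities were given): (3, 1, 2, 3). L_avg = sum(p_i * l_i) = 2/73*3 + 26/73*1 + 24/73*2 + 21/73*3 = 143/73 = 1.9589

1.9589 bits


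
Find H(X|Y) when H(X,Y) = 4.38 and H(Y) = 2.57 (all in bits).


H(X|Y) = H(X,Y) - H(Y) = 4.38 - 2.57 = 1.81

1.81 bits


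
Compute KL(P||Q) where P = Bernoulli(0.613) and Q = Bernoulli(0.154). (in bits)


KL = p*log2(p/q) + (1-p)*log2((1-p)/(1-q)) = 0.613*log2(0.613/0.154) + 0.387*log2(0.387/0.846) = 0.785

0.785 bits


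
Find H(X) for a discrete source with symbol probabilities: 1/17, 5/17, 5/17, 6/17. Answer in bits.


H = -sum(p_i * log2(p_i)). Terms: -(1/17)*log2(1/17) = 0.240439; -(5/17)*log2(5/17) = 0.519275; -(5/17)*log2(5/17) = 0.519275; -(6/17)*log2(6/17) = 0.530294. H = 0.240439 + 0.519275 + 0.519275 + 0.530294 = 1.8093

1.8093 bits


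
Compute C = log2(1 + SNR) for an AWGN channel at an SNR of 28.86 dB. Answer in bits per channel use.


SNR_linear = 10^(28.86/10) = 769.1304; C = log2(1 + SNR_linear) = log2(1 + 769.1304) = 9.589

9.589 bits/channel use


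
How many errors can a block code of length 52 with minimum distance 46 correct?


Correction capability = floor((d-1)/2) = floor((46-1)/2) = 22

22 errors


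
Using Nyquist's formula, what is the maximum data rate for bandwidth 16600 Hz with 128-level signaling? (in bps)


Rate = 2 * B * log2(M) = 2 * 16600 * 7.0 = 232400.0

232400.0 bps


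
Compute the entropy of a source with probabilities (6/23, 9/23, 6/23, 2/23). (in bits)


H = -sum(p_i * log2(p_i)). Terms: -(6/23)*log2(6/23) = 0.505722; -(9/23)*log2(9/23) = 0.529684; -(6/23)*log2(6/23) = 0.505722; -(2/23)*log2(2/23) = 0.306397. H = 0.505722 + 0.529684 + 0.505722 + 0.306397 = 1.8475

1.8475 bits


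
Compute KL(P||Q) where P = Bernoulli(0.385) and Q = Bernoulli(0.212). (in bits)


KL = p*log2(p/q) + (1-p)*log2((1-p)/(1-q)) = 0.385*log2(0.385/0.212) + 0.615*log2(0.615/0.788) = 0.1115

0.1115 bits


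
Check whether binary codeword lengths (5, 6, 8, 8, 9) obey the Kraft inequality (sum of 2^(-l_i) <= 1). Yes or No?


Kraft sum = sum(2^(-l_i)) = 0.0566, need <= 1. Result: satisfied (a binary prefix-free code with these lengths exists)

Yes


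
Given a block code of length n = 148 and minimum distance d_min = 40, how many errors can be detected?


Detection capability = d_min - 1 = 40 - 1 = 39

39 errors


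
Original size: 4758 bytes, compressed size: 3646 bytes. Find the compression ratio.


Ratio = original / compressed = 4758 / 3646 = 1.305

1.305


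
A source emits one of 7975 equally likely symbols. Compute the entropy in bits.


H = log2(n) = log2(7975) = 12.9613

12.9613 bits


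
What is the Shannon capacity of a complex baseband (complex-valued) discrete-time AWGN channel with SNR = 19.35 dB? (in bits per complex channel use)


SNR_linear = 10^(19.35/10) = 86.0994; C = log2(1 + SNR_linear) = log2(1 + 86.0994) = 6.4446

6.4446 bits/channel use


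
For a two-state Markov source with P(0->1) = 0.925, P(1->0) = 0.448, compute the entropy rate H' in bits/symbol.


Stationary distribution: pi_0 = p10/(p01+p10) = 0.3263, pi_1 = 0.6737. Entropy rate H' = pi_0*H(p01) + pi_1*H(p10) = 0.3263*0.3843 + 0.6737*0.9922 = 0.7938

0.7938 bits/symbol


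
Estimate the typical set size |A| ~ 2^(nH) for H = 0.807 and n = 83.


log2|A_typical| = nH = 83 * 0.807 = 66.981, so |A_typical| ~ 2^66.981 = 1.456e+20

1.456e+20


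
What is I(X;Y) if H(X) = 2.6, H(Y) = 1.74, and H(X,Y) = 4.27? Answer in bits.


I(X;Y) = H(X) + H(Y) - H(X,Y) = 2.6 + 1.74 - 4.27 = 0.07

0.07 bits


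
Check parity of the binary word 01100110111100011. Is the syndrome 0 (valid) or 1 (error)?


Syndrome = XOR of all bits = 0 XOR 1 XOR 1 XOR 0 XOR 0 XOR 1 XOR 1 XOR 0 XOR 1 XOR 1 XOR 1 XOR 1 XOR 0 XOR 0 XOR 0 XOR 1 XOR 1 = 0

0


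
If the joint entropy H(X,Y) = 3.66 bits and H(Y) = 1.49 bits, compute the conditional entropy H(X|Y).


H(X|Y) = H(X,Y) - H(Y) = 3.66 - 1.49 = 2.17

2.17 bits


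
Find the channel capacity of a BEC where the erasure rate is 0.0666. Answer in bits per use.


C = 1 - epsilon = 1 - 0.0666 = 0.9334

0.9334 bits


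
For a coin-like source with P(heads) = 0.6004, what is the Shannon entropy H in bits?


H = -p*log2(p) - (1-p)*log2(1-p). -0.6004*log2(0.6004) = 0.441897; -0.3996*log2(0.3996) = 0.528819. H = 0.441897 + 0.528819 = 0.9707

0.9707 bits


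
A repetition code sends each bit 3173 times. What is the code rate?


Rate = k/n = 1/3173

1/3173


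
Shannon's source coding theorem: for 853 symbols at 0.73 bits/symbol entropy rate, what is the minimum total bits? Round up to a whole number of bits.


Minimum bits >= n * H = 853 * 0.73 = 622.69, rounded up to a whole number of bits = 623

623 bits


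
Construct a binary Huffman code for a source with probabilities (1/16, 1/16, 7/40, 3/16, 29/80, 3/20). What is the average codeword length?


Huffman construction (repeatedly merge the two least-probable nodes; each merge adds 1 bit to every symbol beneath it): 1/16 + 1/16 = 1/8; 1/8 + 3/20 = 11/40; 7/40 + 3/16 = 29/80; 11/40 + 29/80 = 51/80; 29/80 + 51/80 = 1. Resulting codeword lengths (in the order the probabilities were given): (4, 4, 2, 2, 2, 3). L_avg = sum(p_i * l_i) = 1/16*4 + 1/16*4 + 7/40*2 + 3/16*2 + 29/80*2 + 3/20*3 = 12/5 = 2.4

2.4 bits


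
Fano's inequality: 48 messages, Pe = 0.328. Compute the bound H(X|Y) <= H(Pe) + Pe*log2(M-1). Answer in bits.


H(Pe) = -Pe*log2(Pe) - (1-Pe)*log2(1-Pe) = -0.328*log2(0.328) - 0.672*log2(0.672) = 0.527500 + 0.385370 = 0.9129. Pe*log2(M-1) = 0.328*log2(47) = 1.821905. Bound = H(Pe) + Pe*log2(M-1) = 0.527500 + 0.385370 + 1.821905 = 2.7348

2.7348 bits


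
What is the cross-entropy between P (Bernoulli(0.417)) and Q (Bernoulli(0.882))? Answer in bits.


H(P,Q) = -p*log2(q) - (1-p)*log2(1-q). -0.417*log2(0.882) = 0.075539; -0.583*log2(0.118) = 1.797471. H(P,Q) = 0.075539 + 1.797471 = 1.873

1.873 bits


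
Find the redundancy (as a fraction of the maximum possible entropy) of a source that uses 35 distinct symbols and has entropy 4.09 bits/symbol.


H_max = log2(K) = log2(35) = 5.1293 bits/symbol. Redundancy = 1 - H/H_max = 1 - 4.09/5.1293 = 1 - 0.7974 = 0.2026

0.2026


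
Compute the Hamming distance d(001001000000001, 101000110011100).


Count differing positions: ^ . . . . ^ ^ ^ . . ^ ^ ^ . ^ = 8 differences

8


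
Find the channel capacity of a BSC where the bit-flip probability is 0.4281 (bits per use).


H(p) = -p*log2(p) - (1-p)*log2(1-p) = -0.4281*log2(0.4281) - 0.5719*log2(0.5719) = 0.523986 + 0.461046 = 0.985. C = 1 - H(p) = 1 - 0.985 = 0.015

0.015 bits


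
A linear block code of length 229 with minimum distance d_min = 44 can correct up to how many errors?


Correction capability = floor((d-1)/2) = floor((44-1)/2) = 21

21 errors


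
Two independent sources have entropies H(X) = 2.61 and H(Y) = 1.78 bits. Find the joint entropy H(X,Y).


For independent variables, H(X,Y) = H(X) + H(Y) = 2.61 + 1.78 = 4.39

4.39 bits


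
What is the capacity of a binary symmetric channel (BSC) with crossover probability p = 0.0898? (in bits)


H(p) = -p*log2(p) - (1-p)*log2(1-p) = -0.0898*log2(0.0898) - 0.9102*log2(0.9102) = 0.312247 + 0.123555 = 0.4358. C = 1 - H(p) = 1 - 0.4358 = 0.5642

0.5642 bits


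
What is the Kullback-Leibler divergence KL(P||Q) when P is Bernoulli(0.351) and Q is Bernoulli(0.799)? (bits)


KL = p*log2(p/q) + (1-p)*log2((1-p)/(1-q)) = 0.351*log2(0.351/0.799) + 0.649*log2(0.649/0.201) = 0.6809

0.6809 bits


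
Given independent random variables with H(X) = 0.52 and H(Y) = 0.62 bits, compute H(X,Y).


For independent variables, H(X,Y) = H(X) + H(Y) = 0.52 + 0.62 = 1.14

1.14 bits


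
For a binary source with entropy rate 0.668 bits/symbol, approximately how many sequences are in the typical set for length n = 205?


log2|A_typical| = nH = 205 * 0.668 = 136.94, so |A_typical| ~ 2^136.94 = 1.671e+41

1.671e+41


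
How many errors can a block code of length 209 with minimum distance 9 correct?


Correction capability = floor((d-1)/2) = floor((9-1)/2) = 4

4 errors


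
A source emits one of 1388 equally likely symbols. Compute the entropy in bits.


H = log2(n) = log2(1388) = 10.4388

10.4388 bits


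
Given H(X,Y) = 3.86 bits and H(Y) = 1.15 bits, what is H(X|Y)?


H(X|Y) = H(X,Y) - H(Y) = 3.86 - 1.15 = 2.71

2.71 bits


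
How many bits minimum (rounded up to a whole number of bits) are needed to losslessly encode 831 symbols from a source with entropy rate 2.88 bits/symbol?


Minimum bits >= n * H = 831 * 2.88 = 2393.28, rounded up to a whole number of bits = 2394

2394 bits


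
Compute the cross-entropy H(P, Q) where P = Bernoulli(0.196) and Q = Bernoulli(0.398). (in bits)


H(P,Q) = -p*log2(q) - (1-p)*log2(1-q). -0.196*log2(0.398) = 0.260515; -0.804*log2(0.602) = 0.588660. H(P,Q) = 0.260515 + 0.588660 = 0.8492

0.8492 bits


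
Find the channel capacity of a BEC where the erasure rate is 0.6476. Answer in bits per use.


C = 1 - epsilon = 1 - 0.6476 = 0.3524

0.3524 bits


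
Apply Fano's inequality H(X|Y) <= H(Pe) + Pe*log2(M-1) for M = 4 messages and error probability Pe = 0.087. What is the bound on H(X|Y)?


H(Pe) = -Pe*log2(Pe) - (1-Pe)*log2(1-Pe) = -0.087*log2(0.087) - 0.913*log2(0.913) = 0.306487 + 0.119889 = 0.4264. Pe*log2(M-1) = 0.087*log2(3) = 0.137892. Bound = H(Pe) + Pe*log2(M-1) = 0.306487 + 0.119889 + 0.137892 = 0.5643

0.5643 bits


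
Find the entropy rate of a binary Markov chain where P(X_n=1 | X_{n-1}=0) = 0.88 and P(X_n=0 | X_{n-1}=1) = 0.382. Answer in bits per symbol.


Stationary distribution: pi_0 = p10/(p01+p10) = 0.3027, pi_1 = 0.6973. Entropy rate H' = pi_0*H(p01) + pi_1*H(p10) = 0.3027*0.5294 + 0.6973*0.9594 = 0.8293

0.8293 bits/symbol


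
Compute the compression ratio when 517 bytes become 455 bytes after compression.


Ratio = original / compressed = 517 / 455 = 1.1363

1.1363
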